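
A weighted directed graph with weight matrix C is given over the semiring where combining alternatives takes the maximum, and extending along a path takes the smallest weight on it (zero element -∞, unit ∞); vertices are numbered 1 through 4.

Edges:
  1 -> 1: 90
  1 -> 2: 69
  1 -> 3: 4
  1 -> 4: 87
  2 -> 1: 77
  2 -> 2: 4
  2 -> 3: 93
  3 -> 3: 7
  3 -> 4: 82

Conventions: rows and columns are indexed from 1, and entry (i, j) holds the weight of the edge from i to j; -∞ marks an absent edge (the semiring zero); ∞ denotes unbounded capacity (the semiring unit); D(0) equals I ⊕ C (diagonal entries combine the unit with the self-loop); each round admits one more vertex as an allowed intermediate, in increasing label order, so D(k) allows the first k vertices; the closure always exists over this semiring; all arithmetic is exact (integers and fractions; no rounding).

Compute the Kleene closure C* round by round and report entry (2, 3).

D(0):
  [∞, 69, 4, 87]
  [77, ∞, 93, -∞]
  [-∞, -∞, ∞, 82]
  [-∞, -∞, -∞, ∞]
D(1):
  [∞, 69, 4, 87]
  [77, ∞, 93, 77]
  [-∞, -∞, ∞, 82]
  [-∞, -∞, -∞, ∞]
D(2):
  [∞, 69, 69, 87]
  [77, ∞, 93, 77]
  [-∞, -∞, ∞, 82]
  [-∞, -∞, -∞, ∞]
D(3):
  [∞, 69, 69, 87]
  [77, ∞, 93, 82]
  [-∞, -∞, ∞, 82]
  [-∞, -∞, -∞, ∞]
D(4):
  [∞, 69, 69, 87]
  [77, ∞, 93, 82]
  [-∞, -∞, ∞, 82]
  [-∞, -∞, -∞, ∞]
Answer: C*[2][3] = 93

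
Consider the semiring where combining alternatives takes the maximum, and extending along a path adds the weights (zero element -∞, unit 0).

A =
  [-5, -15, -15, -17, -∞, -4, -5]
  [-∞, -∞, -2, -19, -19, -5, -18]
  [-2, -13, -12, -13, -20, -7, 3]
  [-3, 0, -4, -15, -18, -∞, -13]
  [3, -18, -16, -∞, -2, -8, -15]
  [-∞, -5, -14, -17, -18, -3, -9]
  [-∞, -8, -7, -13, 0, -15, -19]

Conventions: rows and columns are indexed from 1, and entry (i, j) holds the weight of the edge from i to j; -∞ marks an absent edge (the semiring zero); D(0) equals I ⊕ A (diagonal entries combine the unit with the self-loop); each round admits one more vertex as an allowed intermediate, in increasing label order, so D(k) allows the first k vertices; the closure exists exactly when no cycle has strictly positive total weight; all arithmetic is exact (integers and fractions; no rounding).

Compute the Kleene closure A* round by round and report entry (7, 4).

D(0):
  [0, -15, -15, -17, -∞, -4, -5]
  [-∞, 0, -2, -19, -19, -5, -18]
  [-2, -13, 0, -13, -20, -7, 3]
  [-3, 0, -4, 0, -18, -∞, -13]
  [3, -18, -16, -∞, 0, -8, -15]
  [-∞, -5, -14, -17, -18, 0, -9]
  [-∞, -8, -7, -13, 0, -15, 0]
D(1):
  [0, -15, -15, -17, -∞, -4, -5]
  [-∞, 0, -2, -19, -19, -5, -18]
  [-2, -13, 0, -13, -20, -6, 3]
  [-3, 0, -4, 0, -18, -7, -8]
  [3, -12, -12, -14, 0, -1, -2]
  [-∞, -5, -14, -17, -18, 0, -9]
  [-∞, -8, -7, -13, 0, -15, 0]
D(2):
  [0, -15, -15, -17, -34, -4, -5]
  [-∞, 0, -2, -19, -19, -5, -18]
  [-2, -13, 0, -13, -20, -6, 3]
  [-3, 0, -2, 0, -18, -5, -8]
  [3, -12, -12, -14, 0, -1, -2]
  [-∞, -5, -7, -17, -18, 0, -9]
  [-∞, -8, -7, -13, 0, -13, 0]
D(3):
  [0, -15, -15, -17, -34, -4, -5]
  [-4, 0, -2, -15, -19, -5, 1]
  [-2, -13, 0, -13, -20, -6, 3]
  [-3, 0, -2, 0, -18, -5, 1]
  [3, -12, -12, -14, 0, -1, -2]
  [-9, -5, -7, -17, -18, 0, -4]
  [-9, -8, -7, -13, 0, -13, 0]
D(4):
  [0, -15, -15, -17, -34, -4, -5]
  [-4, 0, -2, -15, -19, -5, 1]
  [-2, -13, 0, -13, -20, -6, 3]
  [-3, 0, -2, 0, -18, -5, 1]
  [3, -12, -12, -14, 0, -1, -2]
  [-9, -5, -7, -17, -18, 0, -4]
  [-9, -8, -7, -13, 0, -13, 0]
D(5):
  [0, -15, -15, -17, -34, -4, -5]
  [-4, 0, -2, -15, -19, -5, 1]
  [-2, -13, 0, -13, -20, -6, 3]
  [-3, 0, -2, 0, -18, -5, 1]
  [3, -12, -12, -14, 0, -1, -2]
  [-9, -5, -7, -17, -18, 0, -4]
  [3, -8, -7, -13, 0, -1, 0]
D(6):
  [0, -9, -11, -17, -22, -4, -5]
  [-4, 0, -2, -15, -19, -5, 1]
  [-2, -11, 0, -13, -20, -6, 3]
  [-3, 0, -2, 0, -18, -5, 1]
  [3, -6, -8, -14, 0, -1, -2]
  [-9, -5, -7, -17, -18, 0, -4]
  [3, -6, -7, -13, 0, -1, 0]
D(7):
  [0, -9, -11, -17, -5, -4, -5]
  [4, 0, -2, -12, 1, 0, 1]
  [6, -3, 0, -10, 3, 2, 3]
  [4, 0, -2, 0, 1, 0, 1]
  [3, -6, -8, -14, 0, -1, -2]
  [-1, -5, -7, -17, -4, 0, -4]
  [3, -6, -7, -13, 0, -1, 0]
Answer: A*[7][4] = -13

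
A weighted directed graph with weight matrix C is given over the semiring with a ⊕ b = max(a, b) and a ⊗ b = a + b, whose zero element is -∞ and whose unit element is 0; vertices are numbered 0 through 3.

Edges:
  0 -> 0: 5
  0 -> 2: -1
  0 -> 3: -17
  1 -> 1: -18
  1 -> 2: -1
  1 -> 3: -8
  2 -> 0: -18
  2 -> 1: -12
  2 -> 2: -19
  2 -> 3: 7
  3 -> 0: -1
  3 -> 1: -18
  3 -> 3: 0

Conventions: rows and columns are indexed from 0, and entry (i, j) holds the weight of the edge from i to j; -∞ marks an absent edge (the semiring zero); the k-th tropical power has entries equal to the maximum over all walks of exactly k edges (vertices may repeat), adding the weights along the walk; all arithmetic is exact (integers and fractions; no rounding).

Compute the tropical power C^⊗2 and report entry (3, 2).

C^⊗2:
  [10, -13, 4, 6]
  [-9, -13, -19, 6]
  [6, -11, -13, 7]
  [4, -18, -2, 0]
Key observation: the optimum is the walk 3->0->2, with weight (-1) + (-1) = -2.
Optimal value attained by: walk 3->0->2.
Answer: (C^⊗2)[3][2] = -2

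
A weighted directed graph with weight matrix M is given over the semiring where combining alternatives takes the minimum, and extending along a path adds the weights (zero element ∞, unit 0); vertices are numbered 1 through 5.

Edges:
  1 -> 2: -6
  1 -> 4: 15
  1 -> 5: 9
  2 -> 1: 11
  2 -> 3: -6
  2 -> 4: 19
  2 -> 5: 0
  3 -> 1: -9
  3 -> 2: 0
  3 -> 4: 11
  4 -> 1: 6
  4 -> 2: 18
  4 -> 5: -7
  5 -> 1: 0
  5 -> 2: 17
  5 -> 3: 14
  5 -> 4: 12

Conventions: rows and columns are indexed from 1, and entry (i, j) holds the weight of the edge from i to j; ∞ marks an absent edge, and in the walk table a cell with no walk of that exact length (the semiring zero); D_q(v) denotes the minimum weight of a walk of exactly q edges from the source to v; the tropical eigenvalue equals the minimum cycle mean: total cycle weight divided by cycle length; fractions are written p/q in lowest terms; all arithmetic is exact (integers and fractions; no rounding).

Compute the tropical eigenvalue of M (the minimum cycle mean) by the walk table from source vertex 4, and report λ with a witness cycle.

q=0: [∞, ∞, ∞, 0, ∞]
q=1: [6, 18, ∞, ∞, -7]
q=2: [-7, 0, 7, 5, 15]
q=3: [-2, -13, -6, 8, -2]
q=4: [-15, -8, -19, 5, -13]
q=5: [-28, -21, -14, -8, -8]
Optimal cycle mean attained by: cycle 1->2->3->1, total (-6) + (-6) + (-9), length 3.
Answer: λ = -7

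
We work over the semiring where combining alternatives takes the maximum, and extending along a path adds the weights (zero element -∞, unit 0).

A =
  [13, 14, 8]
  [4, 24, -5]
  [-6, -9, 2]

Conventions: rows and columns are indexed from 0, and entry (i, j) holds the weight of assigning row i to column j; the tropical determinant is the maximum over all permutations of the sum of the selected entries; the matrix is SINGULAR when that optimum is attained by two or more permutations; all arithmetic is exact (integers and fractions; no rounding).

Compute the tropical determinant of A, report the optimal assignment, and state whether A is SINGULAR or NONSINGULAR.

σ = (0, 1, 2): 13 + 24 + 2 = 39
σ = (0, 2, 1): 13 + (-5) + (-9) = -1
σ = (1, 0, 2): 14 + 4 + 2 = 20
σ = (1, 2, 0): 14 + (-5) + (-6) = 3
σ = (2, 0, 1): 8 + 4 + (-9) = 3
σ = (2, 1, 0): 8 + 24 + (-6) = 26
Optimal value attained by: σ = (0, 1, 2).
Answer: det⊕(A) = 39; verdict: NONSINGULAR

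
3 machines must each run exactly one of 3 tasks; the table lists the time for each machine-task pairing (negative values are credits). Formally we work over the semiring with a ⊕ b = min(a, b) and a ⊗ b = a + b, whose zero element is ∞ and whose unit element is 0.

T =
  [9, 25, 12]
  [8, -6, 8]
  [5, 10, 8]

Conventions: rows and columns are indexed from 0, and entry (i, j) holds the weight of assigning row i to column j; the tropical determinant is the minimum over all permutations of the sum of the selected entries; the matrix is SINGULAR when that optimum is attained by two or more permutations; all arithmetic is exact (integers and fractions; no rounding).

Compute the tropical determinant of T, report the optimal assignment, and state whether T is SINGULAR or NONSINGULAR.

σ = (0, 1, 2): 9 + (-6) + 8 = 11
σ = (0, 2, 1): 9 + 8 + 10 = 27
σ = (1, 0, 2): 25 + 8 + 8 = 41
σ = (1, 2, 0): 25 + 8 + 5 = 38
σ = (2, 0, 1): 12 + 8 + 10 = 30
σ = (2, 1, 0): 12 + (-6) + 5 = 11
Optimal value attained by: σ = (0, 1, 2).
Answer: det⊕(T) = 11; verdict: SINGULAR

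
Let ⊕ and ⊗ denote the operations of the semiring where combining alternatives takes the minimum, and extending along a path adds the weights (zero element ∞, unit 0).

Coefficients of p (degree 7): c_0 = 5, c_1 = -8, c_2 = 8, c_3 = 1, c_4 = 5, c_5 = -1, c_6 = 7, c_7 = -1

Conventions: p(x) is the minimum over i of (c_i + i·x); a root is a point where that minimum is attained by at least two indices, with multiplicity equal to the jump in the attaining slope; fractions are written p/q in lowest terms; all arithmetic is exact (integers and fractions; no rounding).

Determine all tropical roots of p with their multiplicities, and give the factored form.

hull edge (i=0, c=5) to (i=1, c=-8): slope -13, span 1
hull edge (i=1, c=-8) to (i=7, c=-1): slope 7/6, span 6
Factored form: p(x) = -1 ⊗ (x ⊕ (-7/6)) ⊗ (x ⊕ (-7/6)) ⊗ (x ⊕ (-7/6)) ⊗ (x ⊕ (-7/6)) ⊗ (x ⊕ (-7/6)) ⊗ (x ⊕ (-7/6)) ⊗ (x ⊕ 13)
Answer: roots = -7/6 (mult 6), 13 (mult 1)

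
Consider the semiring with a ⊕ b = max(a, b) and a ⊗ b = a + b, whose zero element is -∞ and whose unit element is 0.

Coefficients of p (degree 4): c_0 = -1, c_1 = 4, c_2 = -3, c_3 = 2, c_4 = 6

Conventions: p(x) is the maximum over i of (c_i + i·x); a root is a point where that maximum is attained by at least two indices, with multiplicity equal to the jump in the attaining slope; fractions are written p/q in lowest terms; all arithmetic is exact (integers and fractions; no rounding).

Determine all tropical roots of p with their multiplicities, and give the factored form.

hull edge (i=0, c=-1) to (i=1, c=4): slope 5, span 1
hull edge (i=1, c=4) to (i=4, c=6): slope 2/3, span 3
Factored form: p(x) = 6 ⊗ (x ⊕ (-5)) ⊗ (x ⊕ (-2/3)) ⊗ (x ⊕ (-2/3)) ⊗ (x ⊕ (-2/3))
Answer: roots = -5 (mult 1), -2/3 (mult 3)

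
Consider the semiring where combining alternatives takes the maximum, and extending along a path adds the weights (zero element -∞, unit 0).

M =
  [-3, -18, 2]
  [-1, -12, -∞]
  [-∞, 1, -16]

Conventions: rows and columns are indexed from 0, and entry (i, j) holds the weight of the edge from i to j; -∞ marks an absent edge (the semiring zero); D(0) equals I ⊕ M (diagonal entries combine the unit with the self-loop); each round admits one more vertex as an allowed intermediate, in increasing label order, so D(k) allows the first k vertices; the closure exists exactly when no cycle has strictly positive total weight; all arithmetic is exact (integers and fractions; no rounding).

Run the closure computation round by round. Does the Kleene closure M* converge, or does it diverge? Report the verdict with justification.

D(0):
  [0, -18, 2]
  [-1, 0, -∞]
  [-∞, 1, 0]
D(1):
  [0, -18, 2]
  [-1, 0, 1]
  [-∞, 1, 0]
Detection: at round 2, diagonal entry (2, 2) turns strictly positive.
Key observation: the cycle 2->1->0->2 has total weight 1 + (-1) + 2, which is strictly positive.
Answer: DIVERGES — positive cycle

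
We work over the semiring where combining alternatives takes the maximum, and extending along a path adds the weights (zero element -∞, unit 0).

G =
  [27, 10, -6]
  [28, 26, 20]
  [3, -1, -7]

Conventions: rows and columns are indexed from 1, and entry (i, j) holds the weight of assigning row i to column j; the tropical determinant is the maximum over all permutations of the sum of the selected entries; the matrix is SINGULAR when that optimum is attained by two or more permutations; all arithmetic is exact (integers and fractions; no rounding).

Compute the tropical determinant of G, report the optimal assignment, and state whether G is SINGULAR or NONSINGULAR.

σ = (1, 2, 3): 27 + 26 + (-7) = 46
σ = (1, 3, 2): 27 + 20 + (-1) = 46
σ = (2, 1, 3): 10 + 28 + (-7) = 31
σ = (2, 3, 1): 10 + 20 + 3 = 33
σ = (3, 1, 2): (-6) + 28 + (-1) = 21
σ = (3, 2, 1): (-6) + 26 + 3 = 23
Optimal value attained by: σ = (1, 2, 3).
Answer: det⊕(G) = 46; verdict: SINGULAR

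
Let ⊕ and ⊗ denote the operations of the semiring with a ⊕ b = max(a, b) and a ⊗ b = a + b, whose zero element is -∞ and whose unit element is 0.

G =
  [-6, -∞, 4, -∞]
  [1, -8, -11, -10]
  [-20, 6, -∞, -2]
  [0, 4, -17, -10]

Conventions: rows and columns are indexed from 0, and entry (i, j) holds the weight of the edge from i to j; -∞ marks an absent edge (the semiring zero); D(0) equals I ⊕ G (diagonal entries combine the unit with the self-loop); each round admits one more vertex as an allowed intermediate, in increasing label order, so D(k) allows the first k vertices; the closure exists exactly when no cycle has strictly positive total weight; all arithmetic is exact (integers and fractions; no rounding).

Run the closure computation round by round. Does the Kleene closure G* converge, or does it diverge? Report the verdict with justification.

D(0):
  [0, -∞, 4, -∞]
  [1, 0, -11, -10]
  [-20, 6, 0, -2]
  [0, 4, -17, 0]
D(1):
  [0, -∞, 4, -∞]
  [1, 0, 5, -10]
  [-20, 6, 0, -2]
  [0, 4, 4, 0]
Detection: at round 2, diagonal entry (2, 2) turns strictly positive.
Key observation: the cycle 2->1->0->2 has total weight 6 + 1 + 4, which is strictly positive.
Answer: DIVERGES — positive cycle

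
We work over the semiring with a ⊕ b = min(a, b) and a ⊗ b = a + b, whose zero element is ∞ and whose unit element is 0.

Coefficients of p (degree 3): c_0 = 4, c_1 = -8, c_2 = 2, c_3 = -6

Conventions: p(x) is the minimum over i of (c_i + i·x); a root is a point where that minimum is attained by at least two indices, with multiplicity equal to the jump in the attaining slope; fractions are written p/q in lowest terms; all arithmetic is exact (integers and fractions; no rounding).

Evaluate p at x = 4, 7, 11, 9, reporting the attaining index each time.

p(4) = min(4+0·4=4, -8+1·4=-4, 2+2·4=10, -6+3·4=6) = -4 (attained by i=1)
p(7) = min(4+0·7=4, -8+1·7=-1, 2+2·7=16, -6+3·7=15) = -1 (attained by i=1)
p(11) = min(4+0·11=4, -8+1·11=3, 2+2·11=24, -6+3·11=27) = 3 (attained by i=1)
p(9) = min(4+0·9=4, -8+1·9=1, 2+2·9=20, -6+3·9=21) = 1 (attained by i=1)
Answer: p(4) = -4; p(7) = -1; p(11) = 3; p(9) = 1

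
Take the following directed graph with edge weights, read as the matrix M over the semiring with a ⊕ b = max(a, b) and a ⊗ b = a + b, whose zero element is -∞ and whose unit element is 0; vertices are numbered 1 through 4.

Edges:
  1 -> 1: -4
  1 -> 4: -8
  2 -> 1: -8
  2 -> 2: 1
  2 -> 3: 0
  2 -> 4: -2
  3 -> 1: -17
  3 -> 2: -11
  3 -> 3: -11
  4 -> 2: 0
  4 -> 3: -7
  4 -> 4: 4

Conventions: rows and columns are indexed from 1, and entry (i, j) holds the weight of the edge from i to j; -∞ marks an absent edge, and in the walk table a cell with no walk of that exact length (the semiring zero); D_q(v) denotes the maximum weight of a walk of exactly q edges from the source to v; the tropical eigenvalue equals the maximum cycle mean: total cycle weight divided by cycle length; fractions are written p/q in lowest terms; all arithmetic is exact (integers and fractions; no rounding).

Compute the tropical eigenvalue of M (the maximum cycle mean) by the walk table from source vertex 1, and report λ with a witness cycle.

q=0: [0, -∞, -∞, -∞]
q=1: [-4, -∞, -∞, -8]
q=2: [-8, -8, -15, -4]
q=3: [-12, -4, -8, 0]
q=4: [-12, 0, -4, 4]
Optimal cycle mean attained by: cycle 4->4, total 4, length 1.
Answer: λ = 4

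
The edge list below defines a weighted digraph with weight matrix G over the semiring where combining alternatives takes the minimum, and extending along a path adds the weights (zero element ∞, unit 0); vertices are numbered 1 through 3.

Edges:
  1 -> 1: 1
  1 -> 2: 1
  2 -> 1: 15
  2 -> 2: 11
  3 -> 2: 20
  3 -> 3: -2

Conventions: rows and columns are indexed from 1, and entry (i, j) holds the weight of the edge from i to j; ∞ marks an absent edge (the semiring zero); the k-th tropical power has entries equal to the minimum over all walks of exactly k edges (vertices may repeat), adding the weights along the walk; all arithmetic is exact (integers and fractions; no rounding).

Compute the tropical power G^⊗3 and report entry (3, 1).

G^⊗2:
  [2, 2, ∞]
  [16, 16, ∞]
  [35, 18, -4]
G^⊗3:
  [3, 3, ∞]
  [17, 17, ∞]
  [33, 16, -6]
Key observation: the optimum is the walk 3->3->2->1, with weight (-2) + 20 + 15 = 33.
Optimal value attained by: walk 3->3->2->1.
Answer: (G^⊗3)[3][1] = 33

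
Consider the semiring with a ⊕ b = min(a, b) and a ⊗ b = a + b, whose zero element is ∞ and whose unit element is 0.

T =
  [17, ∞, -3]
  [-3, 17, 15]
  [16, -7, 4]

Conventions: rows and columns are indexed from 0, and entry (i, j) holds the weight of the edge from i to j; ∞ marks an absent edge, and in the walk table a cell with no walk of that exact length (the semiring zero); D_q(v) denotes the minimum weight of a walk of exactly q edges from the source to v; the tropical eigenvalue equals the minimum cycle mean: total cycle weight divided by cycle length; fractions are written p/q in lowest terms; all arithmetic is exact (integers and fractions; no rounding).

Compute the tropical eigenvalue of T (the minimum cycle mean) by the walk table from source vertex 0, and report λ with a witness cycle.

q=0: [0, ∞, ∞]
q=1: [17, ∞, -3]
q=2: [13, -10, 1]
q=3: [-13, -6, 5]
Optimal cycle mean attained by: cycle 0->2->1->0, total (-3) + (-7) + (-3), length 3.
Answer: λ = -13/3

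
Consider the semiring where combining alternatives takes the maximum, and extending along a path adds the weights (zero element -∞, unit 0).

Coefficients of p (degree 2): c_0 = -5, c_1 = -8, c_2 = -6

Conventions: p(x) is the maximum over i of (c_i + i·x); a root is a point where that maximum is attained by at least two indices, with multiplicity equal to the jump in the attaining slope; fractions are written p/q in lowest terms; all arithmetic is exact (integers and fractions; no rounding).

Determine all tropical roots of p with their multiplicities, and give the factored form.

hull edge (i=0, c=-5) to (i=2, c=-6): slope -1/2, span 2
Factored form: p(x) = -6 ⊗ (x ⊕ 1/2) ⊗ (x ⊕ 1/2)
Answer: roots = 1/2 (mult 2)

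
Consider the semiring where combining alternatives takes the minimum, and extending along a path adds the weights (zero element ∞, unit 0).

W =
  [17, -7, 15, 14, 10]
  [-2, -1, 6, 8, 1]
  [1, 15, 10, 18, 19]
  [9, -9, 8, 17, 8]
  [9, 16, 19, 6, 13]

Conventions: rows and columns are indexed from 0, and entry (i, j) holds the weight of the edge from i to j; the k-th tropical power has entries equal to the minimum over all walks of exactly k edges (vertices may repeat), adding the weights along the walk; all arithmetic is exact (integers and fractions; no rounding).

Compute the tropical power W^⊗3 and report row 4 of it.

W^⊗2:
  [-9, -8, -1, 1, -6]
  [-3, -9, 5, 7, 0]
  [11, -6, 16, 15, 11]
  [-11, -10, -3, -1, -8]
  [14, -3, 14, 19, 14]
W^⊗3:
  [-10, -16, -2, 0, -7]
  [-11, -10, -3, -1, -8]
  [-8, -7, 0, 2, -5]
  [-12, -18, -4, -2, -9]
  [-5, -4, 3, 5, -2]
Answer: row 4 of W^⊗3 = [-5, -4, 3, 5, -2]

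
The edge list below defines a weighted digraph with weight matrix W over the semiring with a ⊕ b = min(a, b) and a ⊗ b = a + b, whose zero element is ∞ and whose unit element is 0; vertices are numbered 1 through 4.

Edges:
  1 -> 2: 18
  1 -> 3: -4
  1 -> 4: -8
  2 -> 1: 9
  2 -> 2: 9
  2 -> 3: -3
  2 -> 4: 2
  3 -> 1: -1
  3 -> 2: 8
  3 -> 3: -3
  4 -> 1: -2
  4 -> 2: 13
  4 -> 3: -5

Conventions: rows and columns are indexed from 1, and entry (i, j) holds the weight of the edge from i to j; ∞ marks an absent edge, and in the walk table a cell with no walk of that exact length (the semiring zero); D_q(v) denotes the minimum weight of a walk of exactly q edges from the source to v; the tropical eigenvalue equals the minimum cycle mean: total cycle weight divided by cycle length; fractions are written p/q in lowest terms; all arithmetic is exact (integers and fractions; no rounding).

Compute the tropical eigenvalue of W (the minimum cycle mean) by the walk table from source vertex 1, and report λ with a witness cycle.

q=0: [0, ∞, ∞, ∞]
q=1: [∞, 18, -4, -8]
q=2: [-10, 4, -13, 20]
q=3: [-14, -5, -16, -18]
q=4: [-20, -8, -23, -22]
Optimal cycle mean attained by: cycle 1->4->1, total (-8) + (-2), length 2.
Answer: λ = -5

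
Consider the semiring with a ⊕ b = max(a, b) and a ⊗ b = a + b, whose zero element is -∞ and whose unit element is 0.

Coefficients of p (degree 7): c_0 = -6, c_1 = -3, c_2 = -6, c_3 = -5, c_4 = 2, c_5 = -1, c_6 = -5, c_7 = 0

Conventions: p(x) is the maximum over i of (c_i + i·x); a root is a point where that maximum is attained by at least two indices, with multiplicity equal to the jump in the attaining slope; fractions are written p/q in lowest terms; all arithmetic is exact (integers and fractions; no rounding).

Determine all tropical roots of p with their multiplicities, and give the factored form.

hull edge (i=0, c=-6) to (i=1, c=-3): slope 3, span 1
hull edge (i=1, c=-3) to (i=4, c=2): slope 5/3, span 3
hull edge (i=4, c=2) to (i=7, c=0): slope -2/3, span 3
Factored form: p(x) = 0 ⊗ (x ⊕ (-3)) ⊗ (x ⊕ (-5/3)) ⊗ (x ⊕ (-5/3)) ⊗ (x ⊕ (-5/3)) ⊗ (x ⊕ 2/3) ⊗ (x ⊕ 2/3) ⊗ (x ⊕ 2/3)
Answer: roots = -3 (mult 1), -5/3 (mult 3), 2/3 (mult 3)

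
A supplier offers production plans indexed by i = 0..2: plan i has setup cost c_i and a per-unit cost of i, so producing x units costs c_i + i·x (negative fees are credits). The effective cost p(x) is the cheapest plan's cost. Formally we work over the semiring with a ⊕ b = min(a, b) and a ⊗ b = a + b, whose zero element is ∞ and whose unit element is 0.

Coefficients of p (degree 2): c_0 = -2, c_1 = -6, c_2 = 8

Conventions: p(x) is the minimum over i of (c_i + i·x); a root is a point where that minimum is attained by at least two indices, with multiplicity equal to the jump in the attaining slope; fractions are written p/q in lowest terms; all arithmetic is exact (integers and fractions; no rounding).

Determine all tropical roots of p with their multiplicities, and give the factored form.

hull edge (i=0, c=-2) to (i=1, c=-6): slope -4, span 1
hull edge (i=1, c=-6) to (i=2, c=8): slope 14, span 1
Factored form: p(x) = 8 ⊗ (x ⊕ (-14)) ⊗ (x ⊕ 4)
Answer: roots = -14 (mult 1), 4 (mult 1)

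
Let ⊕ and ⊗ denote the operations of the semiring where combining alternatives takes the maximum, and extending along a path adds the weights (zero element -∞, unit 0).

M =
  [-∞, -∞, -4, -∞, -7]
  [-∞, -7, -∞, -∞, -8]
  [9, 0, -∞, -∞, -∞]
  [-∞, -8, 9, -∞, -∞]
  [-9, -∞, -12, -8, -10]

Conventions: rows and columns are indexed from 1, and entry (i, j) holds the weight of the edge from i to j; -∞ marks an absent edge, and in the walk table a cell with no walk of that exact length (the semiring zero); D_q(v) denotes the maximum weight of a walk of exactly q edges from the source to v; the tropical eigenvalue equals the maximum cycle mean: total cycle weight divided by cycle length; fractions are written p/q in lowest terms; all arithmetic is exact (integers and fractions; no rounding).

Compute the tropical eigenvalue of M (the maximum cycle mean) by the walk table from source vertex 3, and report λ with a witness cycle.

q=0: [-∞, -∞, 0, -∞, -∞]
q=1: [9, 0, -∞, -∞, -∞]
q=2: [-∞, -7, 5, -∞, 2]
q=3: [14, 5, -10, -6, -8]
q=4: [-1, -2, 10, -16, 7]
q=5: [19, 10, -5, -1, -3]
Optimal cycle mean attained by: cycle 1->3->1, total (-4) + 9, length 2.
Answer: λ = 5/2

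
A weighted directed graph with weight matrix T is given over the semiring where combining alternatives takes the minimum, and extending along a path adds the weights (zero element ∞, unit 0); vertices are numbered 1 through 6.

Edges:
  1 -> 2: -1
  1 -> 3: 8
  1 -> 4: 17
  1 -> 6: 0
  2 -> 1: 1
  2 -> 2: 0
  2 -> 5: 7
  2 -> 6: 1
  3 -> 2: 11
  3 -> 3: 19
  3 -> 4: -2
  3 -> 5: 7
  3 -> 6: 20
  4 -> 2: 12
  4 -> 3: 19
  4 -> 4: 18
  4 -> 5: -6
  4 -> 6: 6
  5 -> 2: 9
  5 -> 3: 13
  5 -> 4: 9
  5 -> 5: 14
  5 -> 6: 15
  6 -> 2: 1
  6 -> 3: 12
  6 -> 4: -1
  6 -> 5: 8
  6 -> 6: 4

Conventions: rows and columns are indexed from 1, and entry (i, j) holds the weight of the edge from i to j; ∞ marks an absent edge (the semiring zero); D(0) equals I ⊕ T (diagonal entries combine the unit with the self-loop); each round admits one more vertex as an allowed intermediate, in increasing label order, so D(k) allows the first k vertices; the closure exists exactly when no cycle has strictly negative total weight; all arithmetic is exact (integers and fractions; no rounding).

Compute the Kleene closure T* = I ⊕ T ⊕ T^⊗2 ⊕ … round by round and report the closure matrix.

D(0):
  [0, -1, 8, 17, ∞, 0]
  [1, 0, ∞, ∞, 7, 1]
  [∞, 11, 0, -2, 7, 20]
  [∞, 12, 19, 0, -6, 6]
  [∞, 9, 13, 9, 0, 15]
  [∞, 1, 12, -1, 8, 0]
D(1):
  [0, -1, 8, 17, ∞, 0]
  [1, 0, 9, 18, 7, 1]
  [∞, 11, 0, -2, 7, 20]
  [∞, 12, 19, 0, -6, 6]
  [∞, 9, 13, 9, 0, 15]
  [∞, 1, 12, -1, 8, 0]
D(2):
  [0, -1, 8, 17, 6, 0]
  [1, 0, 9, 18, 7, 1]
  [12, 11, 0, -2, 7, 12]
  [13, 12, 19, 0, -6, 6]
  [10, 9, 13, 9, 0, 10]
  [2, 1, 10, -1, 8, 0]
D(3):
  [0, -1, 8, 6, 6, 0]
  [1, 0, 9, 7, 7, 1]
  [12, 11, 0, -2, 7, 12]
  [13, 12, 19, 0, -6, 6]
  [10, 9, 13, 9, 0, 10]
  [2, 1, 10, -1, 8, 0]
D(4):
  [0, -1, 8, 6, 0, 0]
  [1, 0, 9, 7, 1, 1]
  [11, 10, 0, -2, -8, 4]
  [13, 12, 19, 0, -6, 6]
  [10, 9, 13, 9, 0, 10]
  [2, 1, 10, -1, -7, 0]
D(5):
  [0, -1, 8, 6, 0, 0]
  [1, 0, 9, 7, 1, 1]
  [2, 1, 0, -2, -8, 2]
  [4, 3, 7, 0, -6, 4]
  [10, 9, 13, 9, 0, 10]
  [2, 1, 6, -1, -7, 0]
D(6):
  [0, -1, 6, -1, -7, 0]
  [1, 0, 7, 0, -6, 1]
  [2, 1, 0, -2, -8, 2]
  [4, 3, 7, 0, -6, 4]
  [10, 9, 13, 9, 0, 10]
  [2, 1, 6, -1, -7, 0]
Answer: T* = [[0, -1, 6, -1, -7, 0], [1, 0, 7, 0, -6, 1], [2, 1, 0, -2, -8, 2], [4, 3, 7, 0, -6, 4], [10, 9, 13, 9, 0, 10], [2, 1, 6, -1, -7, 0]]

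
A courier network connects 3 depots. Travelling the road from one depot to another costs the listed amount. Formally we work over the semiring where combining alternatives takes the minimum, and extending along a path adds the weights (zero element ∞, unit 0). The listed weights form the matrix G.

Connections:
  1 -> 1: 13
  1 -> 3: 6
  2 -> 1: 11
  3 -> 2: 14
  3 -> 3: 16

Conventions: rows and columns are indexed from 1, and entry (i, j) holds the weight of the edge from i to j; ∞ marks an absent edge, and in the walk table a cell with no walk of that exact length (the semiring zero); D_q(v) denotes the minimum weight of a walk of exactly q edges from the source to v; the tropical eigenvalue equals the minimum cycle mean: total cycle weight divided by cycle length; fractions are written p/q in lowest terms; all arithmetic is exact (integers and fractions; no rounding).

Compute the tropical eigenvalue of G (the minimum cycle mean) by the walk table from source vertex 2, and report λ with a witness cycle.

q=0: [∞, 0, ∞]
q=1: [11, ∞, ∞]
q=2: [24, ∞, 17]
q=3: [37, 31, 30]
Optimal cycle mean attained by: cycle 1->3->2->1, total 6 + 14 + 11, length 3.
Answer: λ = 31/3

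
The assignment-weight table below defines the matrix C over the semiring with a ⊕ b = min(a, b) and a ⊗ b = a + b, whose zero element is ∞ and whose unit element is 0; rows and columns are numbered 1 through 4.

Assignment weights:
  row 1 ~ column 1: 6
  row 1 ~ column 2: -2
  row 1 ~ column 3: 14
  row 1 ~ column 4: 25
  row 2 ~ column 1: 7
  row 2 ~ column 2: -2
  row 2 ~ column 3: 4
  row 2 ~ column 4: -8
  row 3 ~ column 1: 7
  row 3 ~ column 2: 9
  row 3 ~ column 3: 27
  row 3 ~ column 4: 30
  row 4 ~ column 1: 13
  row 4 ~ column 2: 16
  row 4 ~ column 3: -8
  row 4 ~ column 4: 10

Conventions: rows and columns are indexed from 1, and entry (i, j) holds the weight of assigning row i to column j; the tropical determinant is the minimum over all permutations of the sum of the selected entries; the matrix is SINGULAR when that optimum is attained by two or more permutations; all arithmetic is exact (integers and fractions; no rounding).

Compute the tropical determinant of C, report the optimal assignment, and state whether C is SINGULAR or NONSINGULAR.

σ = (1, 2, 3, 4): 6 + (-2) + 27 + 10 = 41
σ = (1, 2, 4, 3): 6 + (-2) + 30 + (-8) = 26
σ = (1, 3, 2, 4): 6 + 4 + 9 + 10 = 29
σ = (1, 3, 4, 2): 6 + 4 + 30 + 16 = 56
σ = (1, 4, 2, 3): 6 + (-8) + 9 + (-8) = -1
σ = (1, 4, 3, 2): 6 + (-8) + 27 + 16 = 41
σ = (2, 1, 3, 4): (-2) + 7 + 27 + 10 = 42
σ = (2, 1, 4, 3): (-2) + 7 + 30 + (-8) = 27
σ = (2, 3, 1, 4): (-2) + 4 + 7 + 10 = 19
σ = (2, 3, 4, 1): (-2) + 4 + 30 + 13 = 45
σ = (2, 4, 1, 3): (-2) + (-8) + 7 + (-8) = -11
σ = (2, 4, 3, 1): (-2) + (-8) + 27 + 13 = 30
σ = (3, 1, 2, 4): 14 + 7 + 9 + 10 = 40
σ = (3, 1, 4, 2): 14 + 7 + 30 + 16 = 67
σ = (3, 2, 1, 4): 14 + (-2) + 7 + 10 = 29
σ = (3, 2, 4, 1): 14 + (-2) + 30 + 13 = 55
σ = (3, 4, 1, 2): 14 + (-8) + 7 + 16 = 29
σ = (3, 4, 2, 1): 14 + (-8) + 9 + 13 = 28
σ = (4, 1, 2, 3): 25 + 7 + 9 + (-8) = 33
σ = (4, 1, 3, 2): 25 + 7 + 27 + 16 = 75
σ = (4, 2, 1, 3): 25 + (-2) + 7 + (-8) = 22
σ = (4, 2, 3, 1): 25 + (-2) + 27 + 13 = 63
σ = (4, 3, 1, 2): 25 + 4 + 7 + 16 = 52
σ = (4, 3, 2, 1): 25 + 4 + 9 + 13 = 51
Optimal value attained by: σ = (2, 4, 1, 3).
Answer: det⊕(C) = -11; verdict: NONSINGULAR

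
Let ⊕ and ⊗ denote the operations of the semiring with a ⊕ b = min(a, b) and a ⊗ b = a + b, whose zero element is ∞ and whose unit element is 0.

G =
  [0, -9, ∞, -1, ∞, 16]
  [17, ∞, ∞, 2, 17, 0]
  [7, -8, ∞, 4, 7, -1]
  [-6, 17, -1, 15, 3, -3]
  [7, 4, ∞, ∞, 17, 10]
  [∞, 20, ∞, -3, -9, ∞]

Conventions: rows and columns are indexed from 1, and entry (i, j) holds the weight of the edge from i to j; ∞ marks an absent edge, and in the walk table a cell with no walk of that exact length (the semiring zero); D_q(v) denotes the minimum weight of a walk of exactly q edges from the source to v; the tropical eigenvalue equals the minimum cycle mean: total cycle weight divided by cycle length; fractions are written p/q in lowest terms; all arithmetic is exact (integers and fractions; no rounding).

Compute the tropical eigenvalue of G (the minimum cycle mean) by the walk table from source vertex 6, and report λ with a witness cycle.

q=0: [∞, ∞, ∞, ∞, ∞, 0]
q=1: [∞, 20, ∞, -3, -9, ∞]
q=2: [-9, -5, -4, 12, 0, -6]
q=3: [-9, -18, 11, -10, -15, -5]
q=4: [-16, -18, -11, -16, -14, -18]
q=5: [-22, -25, -17, -21, -27, -19]
q=6: [-27, -31, -22, -23, -28, -25]
Optimal cycle mean attained by: cycle 1->2->6->4->1, total (-9) + 0 + (-3) + (-6), length 4.
Answer: λ = -9/2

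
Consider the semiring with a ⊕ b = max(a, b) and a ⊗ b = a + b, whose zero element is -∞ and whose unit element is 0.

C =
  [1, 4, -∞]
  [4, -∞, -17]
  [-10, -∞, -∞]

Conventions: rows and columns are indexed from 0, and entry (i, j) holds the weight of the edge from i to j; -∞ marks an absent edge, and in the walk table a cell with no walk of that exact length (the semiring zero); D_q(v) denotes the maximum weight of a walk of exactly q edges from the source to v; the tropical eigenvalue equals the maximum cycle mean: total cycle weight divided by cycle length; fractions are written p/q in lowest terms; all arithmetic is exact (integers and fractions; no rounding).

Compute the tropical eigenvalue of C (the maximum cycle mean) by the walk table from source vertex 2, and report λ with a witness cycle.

q=0: [-∞, -∞, 0]
q=1: [-10, -∞, -∞]
q=2: [-9, -6, -∞]
q=3: [-2, -5, -23]
Optimal cycle mean attained by: cycle 0->1->0, total 4 + 4, length 2.
Answer: λ = 4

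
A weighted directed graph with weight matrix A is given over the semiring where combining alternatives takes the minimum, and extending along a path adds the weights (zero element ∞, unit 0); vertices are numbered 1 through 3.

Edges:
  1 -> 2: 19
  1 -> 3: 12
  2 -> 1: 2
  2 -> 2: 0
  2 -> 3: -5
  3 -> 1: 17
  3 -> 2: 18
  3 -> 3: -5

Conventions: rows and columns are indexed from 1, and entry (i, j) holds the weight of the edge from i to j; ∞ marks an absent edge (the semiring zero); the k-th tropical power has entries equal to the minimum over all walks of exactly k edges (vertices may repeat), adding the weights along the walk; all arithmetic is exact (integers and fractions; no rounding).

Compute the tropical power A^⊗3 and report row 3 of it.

A^⊗2:
  [21, 19, 7]
  [2, 0, -10]
  [12, 13, -10]
A^⊗3:
  [21, 19, 2]
  [2, 0, -15]
  [7, 8, -15]
Answer: row 3 of A^⊗3 = [7, 8, -15]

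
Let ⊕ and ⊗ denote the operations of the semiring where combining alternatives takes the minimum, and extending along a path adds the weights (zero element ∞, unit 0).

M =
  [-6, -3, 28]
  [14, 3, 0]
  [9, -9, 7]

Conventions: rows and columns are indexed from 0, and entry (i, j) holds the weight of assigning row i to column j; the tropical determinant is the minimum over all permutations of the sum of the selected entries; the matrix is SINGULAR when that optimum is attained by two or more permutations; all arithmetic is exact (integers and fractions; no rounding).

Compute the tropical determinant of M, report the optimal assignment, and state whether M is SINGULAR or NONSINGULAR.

σ = (0, 1, 2): (-6) + 3 + 7 = 4
σ = (0, 2, 1): (-6) + 0 + (-9) = -15
σ = (1, 0, 2): (-3) + 14 + 7 = 18
σ = (1, 2, 0): (-3) + 0 + 9 = 6
σ = (2, 0, 1): 28 + 14 + (-9) = 33
σ = (2, 1, 0): 28 + 3 + 9 = 40
Optimal value attained by: σ = (0, 2, 1).
Answer: det⊕(M) = -15; verdict: NONSINGULAR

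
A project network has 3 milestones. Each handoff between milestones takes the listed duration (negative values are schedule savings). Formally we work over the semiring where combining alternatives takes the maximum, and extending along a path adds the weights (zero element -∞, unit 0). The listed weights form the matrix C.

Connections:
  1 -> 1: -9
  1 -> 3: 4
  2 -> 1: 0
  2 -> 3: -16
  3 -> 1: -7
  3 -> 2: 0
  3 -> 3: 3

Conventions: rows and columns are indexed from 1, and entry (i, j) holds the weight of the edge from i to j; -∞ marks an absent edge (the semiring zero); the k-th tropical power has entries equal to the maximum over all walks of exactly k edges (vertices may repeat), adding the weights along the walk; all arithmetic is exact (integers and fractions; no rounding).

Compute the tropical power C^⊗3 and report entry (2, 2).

C^⊗2:
  [-3, 4, 7]
  [-9, -16, 4]
  [0, 3, 6]
C^⊗3:
  [4, 7, 10]
  [-3, 4, 7]
  [3, 6, 9]
Key observation: the optimum is the walk 2->1->3->2, with weight 0 + 4 + 0 = 4.
Optimal value attained by: walk 2->1->3->2.
Answer: (C^⊗3)[2][2] = 4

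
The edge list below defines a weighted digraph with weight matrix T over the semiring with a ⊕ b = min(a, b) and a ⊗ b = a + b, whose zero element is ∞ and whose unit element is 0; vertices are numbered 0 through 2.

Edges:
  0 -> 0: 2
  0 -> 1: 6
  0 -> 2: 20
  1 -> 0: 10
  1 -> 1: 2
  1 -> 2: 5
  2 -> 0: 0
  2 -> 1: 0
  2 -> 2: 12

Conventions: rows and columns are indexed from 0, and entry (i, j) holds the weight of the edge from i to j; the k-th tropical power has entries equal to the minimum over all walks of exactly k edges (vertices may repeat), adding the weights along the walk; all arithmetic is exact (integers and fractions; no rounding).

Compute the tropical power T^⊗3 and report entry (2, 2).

T^⊗2:
  [4, 8, 11]
  [5, 4, 7]
  [2, 2, 5]
T^⊗3:
  [6, 10, 13]
  [7, 6, 9]
  [4, 4, 7]
Key observation: the optimum is the walk 2->1->1->2, with weight 0 + 2 + 5 = 7.
Optimal value attained by: walk 2->1->1->2.
Answer: (T^⊗3)[2][2] = 7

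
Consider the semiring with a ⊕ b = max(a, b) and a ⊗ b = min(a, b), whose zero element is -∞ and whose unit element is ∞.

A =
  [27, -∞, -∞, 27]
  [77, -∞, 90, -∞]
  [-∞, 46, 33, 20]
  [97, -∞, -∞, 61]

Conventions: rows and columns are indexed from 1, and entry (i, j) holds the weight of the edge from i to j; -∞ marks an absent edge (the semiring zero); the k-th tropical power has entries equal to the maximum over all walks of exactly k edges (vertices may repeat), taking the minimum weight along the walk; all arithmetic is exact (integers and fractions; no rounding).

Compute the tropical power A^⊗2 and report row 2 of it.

A^⊗2:
  [27, -∞, -∞, 27]
  [27, 46, 33, 27]
  [46, 33, 46, 20]
  [61, -∞, -∞, 61]
Answer: row 2 of A^⊗2 = [27, 46, 33, 27]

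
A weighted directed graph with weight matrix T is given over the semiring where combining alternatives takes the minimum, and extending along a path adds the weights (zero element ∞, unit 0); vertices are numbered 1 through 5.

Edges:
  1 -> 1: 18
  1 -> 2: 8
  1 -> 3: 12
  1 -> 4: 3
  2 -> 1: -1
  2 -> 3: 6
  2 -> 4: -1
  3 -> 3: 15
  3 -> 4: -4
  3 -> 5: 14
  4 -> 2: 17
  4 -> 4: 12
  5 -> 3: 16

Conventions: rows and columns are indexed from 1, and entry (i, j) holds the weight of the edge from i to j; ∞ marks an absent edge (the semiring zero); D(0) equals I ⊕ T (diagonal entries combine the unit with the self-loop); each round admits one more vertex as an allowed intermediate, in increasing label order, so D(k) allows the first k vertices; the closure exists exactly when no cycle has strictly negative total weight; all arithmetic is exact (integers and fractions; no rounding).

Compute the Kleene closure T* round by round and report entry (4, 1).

D(0):
  [0, 8, 12, 3, ∞]
  [-1, 0, 6, -1, ∞]
  [∞, ∞, 0, -4, 14]
  [∞, 17, ∞, 0, ∞]
  [∞, ∞, 16, ∞, 0]
D(1):
  [0, 8, 12, 3, ∞]
  [-1, 0, 6, -1, ∞]
  [∞, ∞, 0, -4, 14]
  [∞, 17, ∞, 0, ∞]
  [∞, ∞, 16, ∞, 0]
D(2):
  [0, 8, 12, 3, ∞]
  [-1, 0, 6, -1, ∞]
  [∞, ∞, 0, -4, 14]
  [16, 17, 23, 0, ∞]
  [∞, ∞, 16, ∞, 0]
D(3):
  [0, 8, 12, 3, 26]
  [-1, 0, 6, -1, 20]
  [∞, ∞, 0, -4, 14]
  [16, 17, 23, 0, 37]
  [∞, ∞, 16, 12, 0]
D(4):
  [0, 8, 12, 3, 26]
  [-1, 0, 6, -1, 20]
  [12, 13, 0, -4, 14]
  [16, 17, 23, 0, 37]
  [28, 29, 16, 12, 0]
D(5):
  [0, 8, 12, 3, 26]
  [-1, 0, 6, -1, 20]
  [12, 13, 0, -4, 14]
  [16, 17, 23, 0, 37]
  [28, 29, 16, 12, 0]
Answer: T*[4][1] = 16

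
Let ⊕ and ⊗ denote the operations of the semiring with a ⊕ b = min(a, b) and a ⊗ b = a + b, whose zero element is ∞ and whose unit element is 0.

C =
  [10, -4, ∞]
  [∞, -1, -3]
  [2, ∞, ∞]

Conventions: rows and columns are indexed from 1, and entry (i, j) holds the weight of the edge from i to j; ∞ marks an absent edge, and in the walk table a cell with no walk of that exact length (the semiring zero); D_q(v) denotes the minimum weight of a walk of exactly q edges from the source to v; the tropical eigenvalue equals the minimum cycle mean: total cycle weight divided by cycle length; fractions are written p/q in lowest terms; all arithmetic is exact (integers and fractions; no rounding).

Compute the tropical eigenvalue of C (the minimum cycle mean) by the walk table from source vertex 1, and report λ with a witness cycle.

q=0: [0, ∞, ∞]
q=1: [10, -4, ∞]
q=2: [20, -5, -7]
q=3: [-5, -6, -8]
Optimal cycle mean attained by: cycle 1->2->3->1, total (-4) + (-3) + 2, length 3.
Answer: λ = -5/3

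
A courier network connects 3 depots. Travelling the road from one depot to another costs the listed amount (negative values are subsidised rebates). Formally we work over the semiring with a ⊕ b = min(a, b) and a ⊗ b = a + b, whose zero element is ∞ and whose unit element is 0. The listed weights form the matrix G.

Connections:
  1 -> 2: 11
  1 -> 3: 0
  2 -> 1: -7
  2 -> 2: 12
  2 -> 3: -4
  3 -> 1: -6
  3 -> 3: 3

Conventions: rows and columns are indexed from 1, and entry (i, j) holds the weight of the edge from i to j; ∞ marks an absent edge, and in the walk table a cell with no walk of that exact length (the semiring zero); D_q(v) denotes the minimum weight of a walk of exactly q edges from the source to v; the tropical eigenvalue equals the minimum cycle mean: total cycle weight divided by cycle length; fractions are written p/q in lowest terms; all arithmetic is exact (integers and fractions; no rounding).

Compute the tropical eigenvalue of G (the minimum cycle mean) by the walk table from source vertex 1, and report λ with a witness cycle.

q=0: [0, ∞, ∞]
q=1: [∞, 11, 0]
q=2: [-6, 23, 3]
q=3: [-3, 5, -6]
Optimal cycle mean attained by: cycle 1->3->1, total 0 + (-6), length 2.
Answer: λ = -3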